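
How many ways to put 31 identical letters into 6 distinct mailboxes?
C(31+6-1, 6-1) = C(36, 5) = 376992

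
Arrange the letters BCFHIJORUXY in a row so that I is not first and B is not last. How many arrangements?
By inclusion-exclusion: 11! - 2×(11-1)! + (11-2)! = 39916800 - 7257600 + 362880 = 33022080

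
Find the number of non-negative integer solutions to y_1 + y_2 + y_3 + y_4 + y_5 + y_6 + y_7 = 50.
C(50+7-1, 7-1) = C(56, 6) = 32468436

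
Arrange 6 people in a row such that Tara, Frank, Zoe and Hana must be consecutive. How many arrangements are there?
Treat the 4 as one block: (6-4+1)! × 4! = 6 × 24 = 144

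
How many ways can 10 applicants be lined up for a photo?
10! = 3628800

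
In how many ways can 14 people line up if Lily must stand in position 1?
Fix one position: (14-1)! = 6227020800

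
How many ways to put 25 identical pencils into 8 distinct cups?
C(25+8-1, 8-1) = C(32, 7) = 3365856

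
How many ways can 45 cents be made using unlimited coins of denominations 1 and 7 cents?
Coefficient of x^45 in 1/(1-x^1) · 1/(1-x^7). Use j coins of 7 for j = 0..⌊45/7⌋ = 6, the rest in 1s: 6 + 1 = 7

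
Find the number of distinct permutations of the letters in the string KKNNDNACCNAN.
12! / (2! × 2! × 2! × 5! × 1!) = 498960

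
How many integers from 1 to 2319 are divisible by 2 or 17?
⌊2319/2⌋ + ⌊2319/17⌋ - ⌊2319/34⌋ = 1159 + 136 - 68 = 1227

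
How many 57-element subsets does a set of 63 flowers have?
C(63,57) = 63!/(57!×6!) = 67945521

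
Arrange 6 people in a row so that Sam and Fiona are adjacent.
Treat as block: (6-1)! × 2! = 120 × 2 = 240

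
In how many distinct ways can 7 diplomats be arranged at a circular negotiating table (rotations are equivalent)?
Circular: fix one position, arrange the rest. (7-1)! = 720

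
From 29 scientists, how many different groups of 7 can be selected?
C(29,7) = 29!/(7!×22!) = 1560780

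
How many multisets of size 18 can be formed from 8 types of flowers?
C(18+8-1, 8-1) = C(25, 7) = 480700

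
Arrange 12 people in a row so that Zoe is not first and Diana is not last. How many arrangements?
By inclusion-exclusion: 12! - 2×(12-1)! + (12-2)! = 479001600 - 79833600 + 3628800 = 402796800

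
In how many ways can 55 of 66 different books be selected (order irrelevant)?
C(66,55) = 66!/(55!×11!) = 1074082795968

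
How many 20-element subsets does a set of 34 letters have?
C(34,20) = 34!/(20!×14!) = 1391975640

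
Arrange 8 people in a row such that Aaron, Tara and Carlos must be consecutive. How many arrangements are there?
Treat the 3 as one block: (8-3+1)! × 3! = 720 × 6 = 4320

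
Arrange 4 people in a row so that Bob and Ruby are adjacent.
Treat as block: (4-1)! × 2! = 6 × 2 = 12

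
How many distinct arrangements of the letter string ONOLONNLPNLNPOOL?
16! / (5! × 4! × 5! × 2!) = 30270240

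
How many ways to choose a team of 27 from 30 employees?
C(30,27) = 30!/(27!×3!) = 4060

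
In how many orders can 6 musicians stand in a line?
6! = 720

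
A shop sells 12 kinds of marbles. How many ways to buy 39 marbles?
C(39+12-1, 12-1) = C(50, 11) = 37353738800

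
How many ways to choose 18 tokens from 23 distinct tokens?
C(23,18) = 23!/(18!×5!) = 33649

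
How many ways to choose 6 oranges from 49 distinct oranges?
C(49,6) = 49!/(6!×43!) = 13983816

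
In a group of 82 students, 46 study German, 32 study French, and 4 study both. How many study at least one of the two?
|A∪B| = |A| + |B| - |A∩B| = 46 + 32 - 4 = 74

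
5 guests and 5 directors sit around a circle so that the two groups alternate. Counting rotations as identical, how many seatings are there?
Fix one of the guests: (5-1)! ways for the remaining guests, × 5! ways for the directors = 24 × 120 = 2880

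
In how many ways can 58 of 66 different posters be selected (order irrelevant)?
C(66,58) = 66!/(58!×8!) = 5743572120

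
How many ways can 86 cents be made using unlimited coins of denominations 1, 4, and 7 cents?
Coefficient of x^86 in 1/(1-x^1) · 1/(1-x^4) · 1/(1-x^7). Case on j = number of 7-cent coins (j = 0..12); remainder r = 86 - 7j is made from {1,4} in ⌊r/4⌋+1 ways. r = 86, 79, 72, 65, 58, 51, 44, 37, 30, 23, 16, 9, 2 → 22 + 20 + 19 + 17 + 15 + 13 + 12 + 10 + 8 + 6 + 5 + 3 + 1 = 151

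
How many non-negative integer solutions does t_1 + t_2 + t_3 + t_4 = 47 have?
C(47+4-1, 4-1) = C(50, 3) = 19600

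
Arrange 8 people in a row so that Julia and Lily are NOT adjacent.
Total - adjacent = 8! - (8-1)!×2 = 40320 - 10080 = 30240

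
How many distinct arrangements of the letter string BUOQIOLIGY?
10! / (1! × 1! × 2! × 1! × 1! × 2! × 1! × 1!) = 907200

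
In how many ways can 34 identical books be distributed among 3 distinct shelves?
C(34+3-1, 3-1) = C(36, 2) = 630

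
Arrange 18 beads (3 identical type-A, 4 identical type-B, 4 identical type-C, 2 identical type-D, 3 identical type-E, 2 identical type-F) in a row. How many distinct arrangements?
18! / (3! × 4! × 4! × 2! × 3! × 2!) = 77189112000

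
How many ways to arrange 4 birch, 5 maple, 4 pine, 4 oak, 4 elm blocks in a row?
21! / (4! × 5! × 4! × 4! × 4!) = 1283268987000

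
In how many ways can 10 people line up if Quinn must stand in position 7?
Fix one position: (10-1)! = 362880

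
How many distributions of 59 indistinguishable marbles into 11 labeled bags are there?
C(59+11-1, 11-1) = C(69, 10) = 340032449328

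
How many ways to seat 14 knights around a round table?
Circular: fix one position, arrange the rest. (14-1)! = 6227020800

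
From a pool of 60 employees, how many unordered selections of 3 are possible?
C(60,3) = 60!/(3!×57!) = 34220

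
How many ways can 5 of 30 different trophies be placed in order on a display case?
P(30,5) = 30!/(30-5)! = 17100720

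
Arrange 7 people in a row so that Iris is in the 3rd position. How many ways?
Fix one position: (7-1)! = 720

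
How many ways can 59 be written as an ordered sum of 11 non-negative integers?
C(59+11-1, 11-1) = C(69, 10) = 340032449328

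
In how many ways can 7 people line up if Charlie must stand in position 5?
Fix one position: (7-1)! = 720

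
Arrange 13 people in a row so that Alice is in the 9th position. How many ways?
Fix one position: (13-1)! = 479001600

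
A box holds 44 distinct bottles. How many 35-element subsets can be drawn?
C(44,35) = 44!/(35!×9!) = 708930508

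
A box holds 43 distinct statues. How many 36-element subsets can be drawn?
C(43,36) = 43!/(36!×7!) = 32224114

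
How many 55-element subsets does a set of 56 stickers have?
C(56,55) = 56!/(55!×1!) = 56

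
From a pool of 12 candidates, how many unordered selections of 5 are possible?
C(12,5) = 12!/(5!×7!) = 792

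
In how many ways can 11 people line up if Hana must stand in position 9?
Fix one position: (11-1)! = 3628800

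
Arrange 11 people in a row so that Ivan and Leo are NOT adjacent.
Total - adjacent = 11! - (11-1)!×2 = 39916800 - 7257600 = 32659200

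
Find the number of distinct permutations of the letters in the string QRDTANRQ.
8! / (1! × 1! × 1! × 2! × 2! × 1!) = 10080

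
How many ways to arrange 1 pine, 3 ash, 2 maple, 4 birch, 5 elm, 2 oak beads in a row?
17! / (1! × 3! × 2! × 4! × 5! × 2!) = 5145940800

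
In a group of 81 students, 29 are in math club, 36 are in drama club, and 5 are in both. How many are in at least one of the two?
|A∪B| = |A| + |B| - |A∩B| = 29 + 36 - 5 = 60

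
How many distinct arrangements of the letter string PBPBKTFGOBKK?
12! / (2! × 1! × 1! × 1! × 3! × 3! × 1!) = 6652800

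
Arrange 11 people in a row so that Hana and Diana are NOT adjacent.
Total - adjacent = 11! - (11-1)!×2 = 39916800 - 7257600 = 32659200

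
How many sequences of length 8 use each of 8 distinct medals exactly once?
8! = 40320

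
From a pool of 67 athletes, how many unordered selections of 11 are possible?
C(67,11) = 67!/(11!×56!) = 1285063345176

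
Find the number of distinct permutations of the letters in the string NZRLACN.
7! / (2! × 1! × 1! × 1! × 1! × 1!) = 2520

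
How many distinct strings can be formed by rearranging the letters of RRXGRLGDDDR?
11! / (4! × 3! × 1! × 2! × 1!) = 138600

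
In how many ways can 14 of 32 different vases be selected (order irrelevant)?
C(32,14) = 32!/(14!×18!) = 471435600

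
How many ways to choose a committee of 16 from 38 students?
C(38,16) = 38!/(16!×22!) = 22239974430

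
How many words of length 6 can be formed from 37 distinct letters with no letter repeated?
P(37,6) = 37!/(37-6)! = 1673844480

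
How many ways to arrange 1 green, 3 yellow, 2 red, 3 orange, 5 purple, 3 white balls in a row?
17! / (1! × 3! × 2! × 3! × 5! × 3!) = 6861254400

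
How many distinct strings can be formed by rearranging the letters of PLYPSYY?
7! / (1! × 1! × 2! × 3!) = 420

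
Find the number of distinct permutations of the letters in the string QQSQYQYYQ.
9! / (5! × 3! × 1!) = 504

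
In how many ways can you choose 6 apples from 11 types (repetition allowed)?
C(6+11-1, 11-1) = C(16, 10) = 8008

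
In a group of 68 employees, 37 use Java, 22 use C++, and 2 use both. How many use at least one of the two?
|A∪B| = |A| + |B| - |A∩B| = 37 + 22 - 2 = 57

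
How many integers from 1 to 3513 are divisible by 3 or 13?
⌊3513/3⌋ + ⌊3513/13⌋ - ⌊3513/39⌋ = 1171 + 270 - 90 = 1351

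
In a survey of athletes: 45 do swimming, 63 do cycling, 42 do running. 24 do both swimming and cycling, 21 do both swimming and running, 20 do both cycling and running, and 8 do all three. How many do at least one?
|A∪B∪C| = 45+63+42-24-21-20+8 = 93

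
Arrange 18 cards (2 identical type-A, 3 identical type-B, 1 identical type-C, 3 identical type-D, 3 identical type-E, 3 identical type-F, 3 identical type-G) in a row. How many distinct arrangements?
18! / (2! × 3! × 1! × 3! × 3! × 3! × 3!) = 411675264000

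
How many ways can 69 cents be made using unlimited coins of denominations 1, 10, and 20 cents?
Coefficient of x^69 in 1/(1-x^1) · 1/(1-x^10) · 1/(1-x^20). Case on j = number of 20-cent coins (j = 0..3); remainder r = 69 - 20j is made from {1,10} in ⌊r/10⌋+1 ways. r = 69, 49, 29, 9 → 7 + 5 + 3 + 1 = 16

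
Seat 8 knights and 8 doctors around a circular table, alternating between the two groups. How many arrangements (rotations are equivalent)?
Fix one of the knights: (8-1)! ways for the remaining knights, × 8! ways for the doctors = 5040 × 40320 = 203212800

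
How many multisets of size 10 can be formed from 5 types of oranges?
C(10+5-1, 5-1) = C(14, 4) = 1001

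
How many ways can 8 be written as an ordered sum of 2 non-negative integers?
C(8+2-1, 2-1) = C(9, 1) = 9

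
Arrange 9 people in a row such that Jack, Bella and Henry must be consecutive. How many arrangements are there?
Treat the 3 as one block: (9-3+1)! × 3! = 5040 × 6 = 30240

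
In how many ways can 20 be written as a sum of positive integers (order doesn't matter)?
Pentagonal recurrence p(n) = p(n-1) + p(n-2) - p(n-5) - p(n-7) + p(n-12) + p(n-15) - ... gives p(0..19) = 1, 1, 2, 3, 5, 7, 11, 15, 22, 30, 42, 56, 77, 101, 135, 176, 231, 297, 385, 490. p(20) = p(19) + p(18) - p(15) - p(13) + p(8) + p(5) = 490 + 385 - 176 - 101 + 22 + 7 = 627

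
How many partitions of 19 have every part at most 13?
Let r_j(i) = number of partitions of i into parts ≤ j, for i = 0..19. r_1(i) = 1 for all i; r_j(i) = r_{j-1}(i) + r_j(i-j). Rows j = 2..13: ≤2: 1 1 2 2 3 3 4 4 5 5 6 6 7 7 8 8 9 9 10 10; ≤3: 1 1 2 3 4 5 7 8 10 12 14 16 19 21 24 27 30 33 37 40; ≤4: 1 1 2 3 5 6 9 11 15 18 23 27 34 39 47 54 64 72 84 94; ≤5: 1 1 2 3 5 7 10 13 18 23 30 37 47 57 70 84 101 119 141 164; ≤6: 1 1 2 3 5 7 11 14 20 26 35 44 58 71 90 110 136 163 199 235; ≤7: 1 1 2 3 5 7 11 15 21 28 38 49 65 82 105 131 164 201 248 300; ≤8: 1 1 2 3 5 7 11 15 22 29 40 52 70 89 116 146 186 230 288 352; ≤9: 1 1 2 3 5 7 11 15 22 30 41 54 73 94 123 157 201 252 318 393; ≤10: 1 1 2 3 5 7 11 15 22 30 42 55 75 97 128 164 212 267 340 423; ≤11: 1 1 2 3 5 7 11 15 22 30 42 56 76 99 131 169 219 278 355 445; ≤12: 1 1 2 3 5 7 11 15 22 30 42 56 77 100 133 172 224 285 366 460; ≤13: 1 1 2 3 5 7 11 15 22 30 42 56 77 101 134 174 227 290 373 471. r_13(19) = 471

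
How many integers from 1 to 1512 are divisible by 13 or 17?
⌊1512/13⌋ + ⌊1512/17⌋ - ⌊1512/221⌋ = 116 + 88 - 6 = 198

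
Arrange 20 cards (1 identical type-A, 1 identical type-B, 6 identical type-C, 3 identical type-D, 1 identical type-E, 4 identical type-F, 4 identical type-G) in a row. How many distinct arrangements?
20! / (1! × 1! × 6! × 3! × 1! × 4! × 4!) = 977728752000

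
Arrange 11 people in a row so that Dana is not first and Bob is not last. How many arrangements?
By inclusion-exclusion: 11! - 2×(11-1)! + (11-2)! = 39916800 - 7257600 + 362880 = 33022080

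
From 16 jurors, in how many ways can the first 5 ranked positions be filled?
P(16,5) = 16!/(16-5)! = 524160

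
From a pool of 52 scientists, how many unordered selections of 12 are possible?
C(52,12) = 52!/(12!×40!) = 206379406870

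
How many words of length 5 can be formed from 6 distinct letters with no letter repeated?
P(6,5) = 6!/(6-5)! = 720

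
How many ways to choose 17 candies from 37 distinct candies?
C(37,17) = 37!/(17!×20!) = 15905368710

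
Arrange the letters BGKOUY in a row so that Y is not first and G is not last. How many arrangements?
By inclusion-exclusion: 6! - 2×(6-1)! + (6-2)! = 720 - 240 + 24 = 504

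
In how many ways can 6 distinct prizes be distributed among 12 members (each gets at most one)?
P(12,6) = 12!/(12-6)! = 665280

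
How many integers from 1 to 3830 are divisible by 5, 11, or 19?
⌊3830/5⌋+⌊3830/11⌋+⌊3830/19⌋ - ⌊3830/55⌋-⌊3830/95⌋-⌊3830/209⌋ + ⌊3830/1045⌋ = 766+348+201 - 69-40-18 + 3 = 1191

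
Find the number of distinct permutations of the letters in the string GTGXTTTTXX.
10! / (3! × 5! × 2!) = 2520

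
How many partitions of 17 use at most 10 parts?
By conjugation, equals partitions of 17 into parts ≤ 10. Let r_j(i) = number of partitions of i into parts ≤ j, for i = 0..17. r_1(i) = 1 for all i; r_j(i) = r_{j-1}(i) + r_j(i-j). Rows j = 2..10: ≤2: 1 1 2 2 3 3 4 4 5 5 6 6 7 7 8 8 9 9; ≤3: 1 1 2 3 4 5 7 8 10 12 14 16 19 21 24 27 30 33; ≤4: 1 1 2 3 5 6 9 11 15 18 23 27 34 39 47 54 64 72; ≤5: 1 1 2 3 5 7 10 13 18 23 30 37 47 57 70 84 101 119; ≤6: 1 1 2 3 5 7 11 14 20 26 35 44 58 71 90 110 136 163; ≤7: 1 1 2 3 5 7 11 15 21 28 38 49 65 82 105 131 164 201; ≤8: 1 1 2 3 5 7 11 15 22 29 40 52 70 89 116 146 186 230; ≤9: 1 1 2 3 5 7 11 15 22 30 41 54 73 94 123 157 201 252; ≤10: 1 1 2 3 5 7 11 15 22 30 42 55 75 97 128 164 212 267. r_10(17) = 267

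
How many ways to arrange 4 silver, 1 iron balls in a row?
5! / (4! × 1!) = 5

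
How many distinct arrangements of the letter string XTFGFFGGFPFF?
12! / (6! × 1! × 1! × 1! × 3!) = 110880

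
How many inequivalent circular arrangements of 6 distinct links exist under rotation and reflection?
(6-1)!/2 = 120/2 = 60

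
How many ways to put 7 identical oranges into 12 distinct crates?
C(7+12-1, 12-1) = C(18, 11) = 31824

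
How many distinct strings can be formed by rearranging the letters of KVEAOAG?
7! / (2! × 1! × 1! × 1! × 1! × 1!) = 2520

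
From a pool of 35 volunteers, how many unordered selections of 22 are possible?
C(35,22) = 35!/(22!×13!) = 1476337800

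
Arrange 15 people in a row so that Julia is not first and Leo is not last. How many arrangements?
By inclusion-exclusion: 15! - 2×(15-1)! + (15-2)! = 1307674368000 - 174356582400 + 6227020800 = 1139544806400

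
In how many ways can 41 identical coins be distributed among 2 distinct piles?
C(41+2-1, 2-1) = C(42, 1) = 42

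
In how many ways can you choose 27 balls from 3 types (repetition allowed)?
C(27+3-1, 3-1) = C(29, 2) = 406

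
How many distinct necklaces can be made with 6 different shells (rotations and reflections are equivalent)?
(6-1)!/2 = 120/2 = 60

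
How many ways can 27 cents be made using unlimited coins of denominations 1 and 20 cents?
Coefficient of x^27 in 1/(1-x^1) · 1/(1-x^20). Use j coins of 20 for j = 0..⌊27/20⌋ = 1, the rest in 1s: 1 + 1 = 2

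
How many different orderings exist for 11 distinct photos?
11! = 39916800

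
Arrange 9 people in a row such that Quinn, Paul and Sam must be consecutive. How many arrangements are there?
Treat the 3 as one block: (9-3+1)! × 3! = 5040 × 6 = 30240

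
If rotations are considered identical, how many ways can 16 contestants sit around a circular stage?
Circular: fix one position, arrange the rest. (16-1)! = 1307674368000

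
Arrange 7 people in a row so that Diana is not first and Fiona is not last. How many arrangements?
By inclusion-exclusion: 7! - 2×(7-1)! + (7-2)! = 5040 - 1440 + 120 = 3720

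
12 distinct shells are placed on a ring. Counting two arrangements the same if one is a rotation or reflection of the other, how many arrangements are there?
(12-1)!/2 = 39916800/2 = 19958400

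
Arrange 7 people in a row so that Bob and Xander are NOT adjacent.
Total - adjacent = 7! - (7-1)!×2 = 5040 - 1440 = 3600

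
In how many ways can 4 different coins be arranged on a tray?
4! = 24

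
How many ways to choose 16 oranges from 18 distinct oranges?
C(18,16) = 18!/(16!×2!) = 153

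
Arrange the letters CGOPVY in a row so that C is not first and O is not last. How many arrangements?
By inclusion-exclusion: 6! - 2×(6-1)! + (6-2)! = 720 - 240 + 24 = 504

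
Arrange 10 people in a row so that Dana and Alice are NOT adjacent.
Total - adjacent = 10! - (10-1)!×2 = 3628800 - 725760 = 2903040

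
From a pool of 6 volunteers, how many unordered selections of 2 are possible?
C(6,2) = 6!/(2!×4!) = 15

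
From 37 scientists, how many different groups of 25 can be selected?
C(37,25) = 37!/(25!×12!) = 1852482996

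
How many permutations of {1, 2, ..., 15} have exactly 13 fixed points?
Choose the 13 fixed points C(15,13) = 105, derange the rest: !2 = Σ_{j=0}^{2} (-1)^j·2!/j! = 2 - 2 + 1 = 1. Product = 105 × 1 = 105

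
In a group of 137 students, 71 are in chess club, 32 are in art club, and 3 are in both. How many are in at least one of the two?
|A∪B| = |A| + |B| - |A∩B| = 71 + 32 - 3 = 100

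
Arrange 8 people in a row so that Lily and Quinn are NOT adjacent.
Total - adjacent = 8! - (8-1)!×2 = 40320 - 10080 = 30240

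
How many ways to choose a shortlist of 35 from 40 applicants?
C(40,35) = 40!/(35!×5!) = 658008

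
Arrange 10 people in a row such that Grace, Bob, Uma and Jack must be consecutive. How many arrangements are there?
Treat the 4 as one block: (10-4+1)! × 4! = 5040 × 24 = 120960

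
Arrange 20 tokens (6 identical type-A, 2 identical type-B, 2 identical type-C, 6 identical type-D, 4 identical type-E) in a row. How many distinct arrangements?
20! / (6! × 2! × 2! × 6! × 4!) = 48886437600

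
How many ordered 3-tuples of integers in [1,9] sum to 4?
Coefficient of x^4 in (x + x² + ... + x^9)^3. By inclusion-exclusion on dice exceeding 9: Σ_j (-1)^j C(3,j)·C(4-1-9j, 2) = C(3,0)·C(3,2) = 1·3 = 3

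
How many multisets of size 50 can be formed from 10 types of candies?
C(50+10-1, 10-1) = C(59, 9) = 12565671261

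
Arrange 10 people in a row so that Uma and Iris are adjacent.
Treat as block: (10-1)! × 2! = 362880 × 2 = 725760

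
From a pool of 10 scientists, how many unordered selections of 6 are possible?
C(10,6) = 10!/(6!×4!) = 210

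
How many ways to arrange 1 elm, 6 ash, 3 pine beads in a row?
10! / (1! × 6! × 3!) = 840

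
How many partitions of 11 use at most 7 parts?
By conjugation, equals partitions of 11 into parts ≤ 7. Let r_j(i) = number of partitions of i into parts ≤ j, for i = 0..11. r_1(i) = 1 for all i; r_j(i) = r_{j-1}(i) + r_j(i-j). Rows j = 2..7: ≤2: 1 1 2 2 3 3 4 4 5 5 6 6; ≤3: 1 1 2 3 4 5 7 8 10 12 14 16; ≤4: 1 1 2 3 5 6 9 11 15 18 23 27; ≤5: 1 1 2 3 5 7 10 13 18 23 30 37; ≤6: 1 1 2 3 5 7 11 14 20 26 35 44; ≤7: 1 1 2 3 5 7 11 15 21 28 38 49. r_7(11) = 49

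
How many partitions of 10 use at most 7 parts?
By conjugation, equals partitions of 10 into parts ≤ 7. Let r_j(i) = number of partitions of i into parts ≤ j, for i = 0..10. r_1(i) = 1 for all i; r_j(i) = r_{j-1}(i) + r_j(i-j). Rows j = 2..7: ≤2: 1 1 2 2 3 3 4 4 5 5 6; ≤3: 1 1 2 3 4 5 7 8 10 12 14; ≤4: 1 1 2 3 5 6 9 11 15 18 23; ≤5: 1 1 2 3 5 7 10 13 18 23 30; ≤6: 1 1 2 3 5 7 11 14 20 26 35; ≤7: 1 1 2 3 5 7 11 15 21 28 38. r_7(10) = 38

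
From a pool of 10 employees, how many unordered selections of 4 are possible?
C(10,4) = 10!/(4!×6!) = 210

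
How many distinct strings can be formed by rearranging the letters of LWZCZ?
5! / (1! × 1! × 2! × 1!) = 60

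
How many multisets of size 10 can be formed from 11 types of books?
C(10+11-1, 11-1) = C(20, 10) = 184756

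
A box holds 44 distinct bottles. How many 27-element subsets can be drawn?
C(44,27) = 44!/(27!×17!) = 686353797976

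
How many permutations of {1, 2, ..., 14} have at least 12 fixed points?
Exactly j fixed points: C(14,j)·!(14-j); sum over j ≥ 12 (derangement numbers via !m = (m-1)·(!(m-1) + !(m-2)): !0..!2 = 1, 0, 1). Σ_{j=12}^{14} C(14,j)·!(14-j) = C(14,12)·!2 + C(14,13)·!1 + C(14,14)·!0 = 91·1 + 14·0 + 1·1 = 92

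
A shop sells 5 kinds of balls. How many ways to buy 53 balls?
C(53+5-1, 5-1) = C(57, 4) = 395010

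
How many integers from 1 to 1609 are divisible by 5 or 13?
⌊1609/5⌋ + ⌊1609/13⌋ - ⌊1609/65⌋ = 321 + 123 - 24 = 420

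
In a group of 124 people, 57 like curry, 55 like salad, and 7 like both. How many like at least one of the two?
|A∪B| = |A| + |B| - |A∩B| = 57 + 55 - 7 = 105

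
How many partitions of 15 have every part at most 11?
Let r_j(i) = number of partitions of i into parts ≤ j, for i = 0..15. r_1(i) = 1 for all i; r_j(i) = r_{j-1}(i) + r_j(i-j). Rows j = 2..11: ≤2: 1 1 2 2 3 3 4 4 5 5 6 6 7 7 8 8; ≤3: 1 1 2 3 4 5 7 8 10 12 14 16 19 21 24 27; ≤4: 1 1 2 3 5 6 9 11 15 18 23 27 34 39 47 54; ≤5: 1 1 2 3 5 7 10 13 18 23 30 37 47 57 70 84; ≤6: 1 1 2 3 5 7 11 14 20 26 35 44 58 71 90 110; ≤7: 1 1 2 3 5 7 11 15 21 28 38 49 65 82 105 131; ≤8: 1 1 2 3 5 7 11 15 22 29 40 52 70 89 116 146; ≤9: 1 1 2 3 5 7 11 15 22 30 41 54 73 94 123 157; ≤10: 1 1 2 3 5 7 11 15 22 30 42 55 75 97 128 164; ≤11: 1 1 2 3 5 7 11 15 22 30 42 56 76 99 131 169. r_11(15) = 169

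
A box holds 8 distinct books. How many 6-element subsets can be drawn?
C(8,6) = 8!/(6!×2!) = 28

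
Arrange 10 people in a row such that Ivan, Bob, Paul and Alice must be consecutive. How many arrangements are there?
Treat the 4 as one block: (10-4+1)! × 4! = 5040 × 24 = 120960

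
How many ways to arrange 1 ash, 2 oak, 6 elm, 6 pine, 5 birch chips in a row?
20! / (1! × 2! × 6! × 6! × 5!) = 19554575040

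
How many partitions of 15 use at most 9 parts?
By conjugation, equals partitions of 15 into parts ≤ 9. Let r_j(i) = number of partitions of i into parts ≤ j, for i = 0..15. r_1(i) = 1 for all i; r_j(i) = r_{j-1}(i) + r_j(i-j). Rows j = 2..9: ≤2: 1 1 2 2 3 3 4 4 5 5 6 6 7 7 8 8; ≤3: 1 1 2 3 4 5 7 8 10 12 14 16 19 21 24 27; ≤4: 1 1 2 3 5 6 9 11 15 18 23 27 34 39 47 54; ≤5: 1 1 2 3 5 7 10 13 18 23 30 37 47 57 70 84; ≤6: 1 1 2 3 5 7 11 14 20 26 35 44 58 71 90 110; ≤7: 1 1 2 3 5 7 11 15 21 28 38 49 65 82 105 131; ≤8: 1 1 2 3 5 7 11 15 22 29 40 52 70 89 116 146; ≤9: 1 1 2 3 5 7 11 15 22 30 41 54 73 94 123 157. r_9(15) = 157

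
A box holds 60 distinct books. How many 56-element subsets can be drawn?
C(60,56) = 60!/(56!×4!) = 487635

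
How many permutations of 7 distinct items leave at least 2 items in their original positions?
Exactly j fixed points: C(7,j)·!(7-j); sum over j ≥ 2 (derangement numbers via !m = (m-1)·(!(m-1) + !(m-2)): !0..!5 = 1, 0, 1, 2, 9, 44). Σ_{j=2}^{7} C(7,j)·!(7-j) = C(7,2)·!5 + C(7,3)·!4 + C(7,4)·!3 + C(7,5)·!2 + C(7,6)·!1 + C(7,7)·!0 = 21·44 + 35·9 + 35·2 + 21·1 + 7·0 + 1·1 = 1331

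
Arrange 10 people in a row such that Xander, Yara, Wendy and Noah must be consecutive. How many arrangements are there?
Treat the 4 as one block: (10-4+1)! × 4! = 5040 × 24 = 120960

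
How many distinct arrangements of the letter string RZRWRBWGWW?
10! / (3! × 4! × 1! × 1! × 1!) = 25200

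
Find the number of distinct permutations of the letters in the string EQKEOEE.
7! / (4! × 1! × 1! × 1!) = 210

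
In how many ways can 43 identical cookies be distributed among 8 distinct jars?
C(43+8-1, 8-1) = C(50, 7) = 99884400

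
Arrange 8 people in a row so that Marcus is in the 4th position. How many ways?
Fix one position: (8-1)! = 5040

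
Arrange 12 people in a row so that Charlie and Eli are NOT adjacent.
Total - adjacent = 12! - (12-1)!×2 = 479001600 - 79833600 = 399168000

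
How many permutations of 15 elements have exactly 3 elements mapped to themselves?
Choose the 3 fixed points C(15,3) = 455, derange the rest: !12 = Σ_{j=0}^{12} (-1)^j·12!/j! = 479001600 - 479001600 + 239500800 - 79833600 + 19958400 - 3991680 + 665280 - 95040 + 11880 - 1320 + 132 - 12 + 1 = 176214841. Product = 455 × 176214841 = 80177752655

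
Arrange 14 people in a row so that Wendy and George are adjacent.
Treat as block: (14-1)! × 2! = 6227020800 × 2 = 12454041600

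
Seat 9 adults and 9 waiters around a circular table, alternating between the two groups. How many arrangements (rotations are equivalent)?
Fix one of the adults: (9-1)! ways for the remaining adults, × 9! ways for the waiters = 40320 × 362880 = 14631321600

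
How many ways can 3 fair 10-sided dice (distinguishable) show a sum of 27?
Coefficient of x^27 in (x + x² + ... + x^10)^3. By inclusion-exclusion on dice exceeding 10: Σ_j (-1)^j C(3,j)·C(27-1-10j, 2) = C(3,0)·C(26,2) - C(3,1)·C(16,2) + C(3,2)·C(6,2) = 1·325 - 3·120 + 3·15 = 10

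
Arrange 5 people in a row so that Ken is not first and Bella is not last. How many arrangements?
By inclusion-exclusion: 5! - 2×(5-1)! + (5-2)! = 120 - 48 + 6 = 78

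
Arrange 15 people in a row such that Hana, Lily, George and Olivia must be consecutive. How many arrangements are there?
Treat the 4 as one block: (15-4+1)! × 4! = 479001600 × 24 = 11496038400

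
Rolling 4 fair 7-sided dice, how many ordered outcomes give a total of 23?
Coefficient of x^23 in (x + x² + ... + x^7)^4. By inclusion-exclusion on dice exceeding 7: Σ_j (-1)^j C(4,j)·C(23-1-7j, 3) = C(4,0)·C(22,3) - C(4,1)·C(15,3) + C(4,2)·C(8,3) = 1·1540 - 4·455 + 6·56 = 56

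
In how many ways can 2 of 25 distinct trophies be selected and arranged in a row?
P(25,2) = 25!/(25-2)! = 600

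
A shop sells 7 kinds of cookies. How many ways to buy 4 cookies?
C(4+7-1, 7-1) = C(10, 6) = 210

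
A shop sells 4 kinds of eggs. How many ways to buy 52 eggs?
C(52+4-1, 4-1) = C(55, 3) = 26235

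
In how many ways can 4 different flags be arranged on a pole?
4! = 24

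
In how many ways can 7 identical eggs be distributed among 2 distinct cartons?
C(7+2-1, 2-1) = C(8, 1) = 8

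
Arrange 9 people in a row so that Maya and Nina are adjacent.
Treat as block: (9-1)! × 2! = 40320 × 2 = 80640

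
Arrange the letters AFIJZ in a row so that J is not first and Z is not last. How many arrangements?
By inclusion-exclusion: 5! - 2×(5-1)! + (5-2)! = 120 - 48 + 6 = 78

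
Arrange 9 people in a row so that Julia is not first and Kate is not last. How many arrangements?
By inclusion-exclusion: 9! - 2×(9-1)! + (9-2)! = 362880 - 80640 + 5040 = 287280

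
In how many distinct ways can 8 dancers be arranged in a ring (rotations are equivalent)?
Circular: fix one position, arrange the rest. (8-1)! = 5040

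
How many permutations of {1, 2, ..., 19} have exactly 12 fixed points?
Choose the 12 fixed points C(19,12) = 50388, derange the rest: !7 = Σ_{j=0}^{7} (-1)^j·7!/j! = 5040 - 5040 + 2520 - 840 + 210 - 42 + 7 - 1 = 1854. Product = 50388 × 1854 = 93419352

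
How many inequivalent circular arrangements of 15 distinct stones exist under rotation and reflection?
(15-1)!/2 = 87178291200/2 = 43589145600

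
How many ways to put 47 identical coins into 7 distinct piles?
C(47+7-1, 7-1) = C(53, 6) = 22957480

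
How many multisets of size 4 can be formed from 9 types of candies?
C(4+9-1, 9-1) = C(12, 8) = 495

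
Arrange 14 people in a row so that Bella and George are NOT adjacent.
Total - adjacent = 14! - (14-1)!×2 = 87178291200 - 12454041600 = 74724249600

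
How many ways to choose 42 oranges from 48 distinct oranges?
C(48,42) = 48!/(42!×6!) = 12271512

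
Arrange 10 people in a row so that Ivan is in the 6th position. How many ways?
Fix one position: (10-1)! = 362880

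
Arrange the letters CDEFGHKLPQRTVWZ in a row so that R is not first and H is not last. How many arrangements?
By inclusion-exclusion: 15! - 2×(15-1)! + (15-2)! = 1307674368000 - 174356582400 + 6227020800 = 1139544806400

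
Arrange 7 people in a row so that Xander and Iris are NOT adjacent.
Total - adjacent = 7! - (7-1)!×2 = 5040 - 1440 = 3600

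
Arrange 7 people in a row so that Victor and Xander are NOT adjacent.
Total - adjacent = 7! - (7-1)!×2 = 5040 - 1440 = 3600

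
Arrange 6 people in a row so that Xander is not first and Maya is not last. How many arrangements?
By inclusion-exclusion: 6! - 2×(6-1)! + (6-2)! = 720 - 240 + 24 = 504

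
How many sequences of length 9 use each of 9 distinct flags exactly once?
9! = 362880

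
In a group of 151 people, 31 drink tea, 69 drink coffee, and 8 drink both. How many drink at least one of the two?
|A∪B| = |A| + |B| - |A∩B| = 31 + 69 - 8 = 92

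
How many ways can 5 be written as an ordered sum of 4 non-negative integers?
C(5+4-1, 4-1) = C(8, 3) = 56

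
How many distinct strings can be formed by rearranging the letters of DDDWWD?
6! / (4! × 2!) = 15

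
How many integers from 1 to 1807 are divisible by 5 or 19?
⌊1807/5⌋ + ⌊1807/19⌋ - ⌊1807/95⌋ = 361 + 95 - 19 = 437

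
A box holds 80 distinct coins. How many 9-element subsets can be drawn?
C(80,9) = 80!/(9!×71!) = 231900297200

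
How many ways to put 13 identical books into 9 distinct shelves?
C(13+9-1, 9-1) = C(21, 8) = 203490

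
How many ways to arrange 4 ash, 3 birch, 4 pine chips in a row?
11! / (4! × 3! × 4!) = 11550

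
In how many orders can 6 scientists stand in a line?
6! = 720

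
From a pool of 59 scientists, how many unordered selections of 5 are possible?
C(59,5) = 59!/(5!×54!) = 5006386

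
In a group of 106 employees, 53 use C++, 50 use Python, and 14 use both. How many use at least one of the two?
|A∪B| = |A| + |B| - |A∩B| = 53 + 50 - 14 = 89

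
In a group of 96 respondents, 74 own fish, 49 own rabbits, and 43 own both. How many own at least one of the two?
|A∪B| = |A| + |B| - |A∩B| = 74 + 49 - 43 = 80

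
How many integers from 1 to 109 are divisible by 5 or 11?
⌊109/5⌋ + ⌊109/11⌋ - ⌊109/55⌋ = 21 + 9 - 1 = 29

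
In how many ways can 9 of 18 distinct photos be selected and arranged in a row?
P(18,9) = 18!/(18-9)! = 17643225600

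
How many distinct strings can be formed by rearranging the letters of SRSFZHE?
7! / (2! × 1! × 1! × 1! × 1! × 1!) = 2520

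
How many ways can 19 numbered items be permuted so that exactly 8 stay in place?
Choose the 8 fixed points C(19,8) = 75582, derange the rest: !11 = Σ_{j=0}^{11} (-1)^j·11!/j! = 39916800 - 39916800 + 19958400 - 6652800 + 1663200 - 332640 + 55440 - 7920 + 990 - 110 + 11 - 1 = 14684570. Product = 75582 × 14684570 = 1109889169740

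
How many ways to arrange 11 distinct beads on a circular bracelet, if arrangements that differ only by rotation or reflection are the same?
(11-1)!/2 = 3628800/2 = 1814400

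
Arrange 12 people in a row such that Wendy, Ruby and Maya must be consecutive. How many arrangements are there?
Treat the 3 as one block: (12-3+1)! × 3! = 3628800 × 6 = 21772800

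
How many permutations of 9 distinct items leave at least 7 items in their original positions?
Exactly j fixed points: C(9,j)·!(9-j); sum over j ≥ 7 (derangement numbers via !m = (m-1)·(!(m-1) + !(m-2)): !0..!2 = 1, 0, 1). Σ_{j=7}^{9} C(9,j)·!(9-j) = C(9,7)·!2 + C(9,8)·!1 + C(9,9)·!0 = 36·1 + 9·0 + 1·1 = 37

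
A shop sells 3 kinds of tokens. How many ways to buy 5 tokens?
C(5+3-1, 3-1) = C(7, 2) = 21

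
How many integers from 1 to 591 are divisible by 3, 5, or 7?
⌊591/3⌋+⌊591/5⌋+⌊591/7⌋ - ⌊591/15⌋-⌊591/21⌋-⌊591/35⌋ + ⌊591/105⌋ = 197+118+84 - 39-28-16 + 5 = 321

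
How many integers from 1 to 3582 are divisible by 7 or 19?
⌊3582/7⌋ + ⌊3582/19⌋ - ⌊3582/133⌋ = 511 + 188 - 26 = 673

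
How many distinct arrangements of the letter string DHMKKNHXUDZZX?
13! / (2! × 2! × 2! × 1! × 1! × 2! × 2! × 1!) = 194594400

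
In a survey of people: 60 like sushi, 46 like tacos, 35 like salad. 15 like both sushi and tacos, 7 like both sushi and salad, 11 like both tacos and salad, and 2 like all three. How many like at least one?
|A∪B∪C| = 60+46+35-15-7-11+2 = 110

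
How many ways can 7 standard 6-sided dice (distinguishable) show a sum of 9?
Coefficient of x^9 in (x + x² + ... + x^6)^7. By inclusion-exclusion on dice exceeding 6: Σ_j (-1)^j C(7,j)·C(9-1-6j, 6) = C(7,0)·C(8,6) = 1·28 = 28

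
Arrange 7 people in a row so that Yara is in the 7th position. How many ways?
Fix one position: (7-1)! = 720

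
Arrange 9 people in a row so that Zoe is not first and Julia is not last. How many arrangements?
By inclusion-exclusion: 9! - 2×(9-1)! + (9-2)! = 362880 - 80640 + 5040 = 287280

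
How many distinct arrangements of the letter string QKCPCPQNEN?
10! / (2! × 2! × 1! × 1! × 2! × 2!) = 226800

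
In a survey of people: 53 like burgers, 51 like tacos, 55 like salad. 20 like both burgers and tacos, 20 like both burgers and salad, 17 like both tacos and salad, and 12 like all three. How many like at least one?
|A∪B∪C| = 53+51+55-20-20-17+12 = 114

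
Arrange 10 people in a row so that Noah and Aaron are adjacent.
Treat as block: (10-1)! × 2! = 362880 × 2 = 725760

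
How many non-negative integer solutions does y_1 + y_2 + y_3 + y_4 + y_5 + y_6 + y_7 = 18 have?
C(18+7-1, 7-1) = C(24, 6) = 134596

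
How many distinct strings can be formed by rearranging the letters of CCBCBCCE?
8! / (2! × 1! × 5!) = 168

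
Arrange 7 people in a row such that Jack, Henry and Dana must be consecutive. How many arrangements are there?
Treat the 3 as one block: (7-3+1)! × 3! = 120 × 6 = 720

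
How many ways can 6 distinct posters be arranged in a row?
6! = 720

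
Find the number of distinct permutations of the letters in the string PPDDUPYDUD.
10! / (2! × 1! × 4! × 3!) = 12600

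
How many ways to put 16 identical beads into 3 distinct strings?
C(16+3-1, 3-1) = C(18, 2) = 153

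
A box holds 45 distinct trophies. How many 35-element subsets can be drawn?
C(45,35) = 45!/(35!×10!) = 3190187286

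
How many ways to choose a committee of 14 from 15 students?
C(15,14) = 15!/(14!×1!) = 15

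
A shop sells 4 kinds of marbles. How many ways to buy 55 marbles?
C(55+4-1, 4-1) = C(58, 3) = 30856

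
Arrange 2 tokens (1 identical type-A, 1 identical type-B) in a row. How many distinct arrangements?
2! / (1! × 1!) = 2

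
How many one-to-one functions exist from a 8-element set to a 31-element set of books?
P(31,8) = 31!/(31-8)! = 318073392000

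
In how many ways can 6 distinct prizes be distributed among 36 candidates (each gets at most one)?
P(36,6) = 36!/(36-6)! = 1402410240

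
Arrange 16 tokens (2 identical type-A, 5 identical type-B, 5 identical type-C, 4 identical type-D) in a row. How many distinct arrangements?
16! / (2! × 5! × 5! × 4!) = 30270240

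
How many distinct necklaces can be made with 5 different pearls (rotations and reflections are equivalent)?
(5-1)!/2 = 24/2 = 12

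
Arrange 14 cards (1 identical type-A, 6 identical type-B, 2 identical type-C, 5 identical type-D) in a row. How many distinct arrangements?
14! / (1! × 6! × 2! × 5!) = 504504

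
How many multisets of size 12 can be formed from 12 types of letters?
C(12+12-1, 12-1) = C(23, 11) = 1352078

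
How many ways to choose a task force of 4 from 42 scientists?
C(42,4) = 42!/(4!×38!) = 111930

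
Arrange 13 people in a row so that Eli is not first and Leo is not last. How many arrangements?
By inclusion-exclusion: 13! - 2×(13-1)! + (13-2)! = 6227020800 - 958003200 + 39916800 = 5308934400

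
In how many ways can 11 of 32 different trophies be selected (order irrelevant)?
C(32,11) = 32!/(11!×21!) = 129024480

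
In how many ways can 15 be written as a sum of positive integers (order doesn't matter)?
Pentagonal recurrence p(n) = p(n-1) + p(n-2) - p(n-5) - p(n-7) + p(n-12) + p(n-15) - ... gives p(0..14) = 1, 1, 2, 3, 5, 7, 11, 15, 22, 30, 42, 56, 77, 101, 135. p(15) = p(14) + p(13) - p(10) - p(8) + p(3) + p(0) = 135 + 101 - 42 - 22 + 3 + 1 = 176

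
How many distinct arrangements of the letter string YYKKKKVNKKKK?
12! / (2! × 1! × 1! × 8!) = 5940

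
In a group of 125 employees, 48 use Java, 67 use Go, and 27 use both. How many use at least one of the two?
|A∪B| = |A| + |B| - |A∩B| = 48 + 67 - 27 = 88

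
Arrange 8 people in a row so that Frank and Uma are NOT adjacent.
Total - adjacent = 8! - (8-1)!×2 = 40320 - 10080 = 30240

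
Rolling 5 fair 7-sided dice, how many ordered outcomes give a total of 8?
Coefficient of x^8 in (x + x² + ... + x^7)^5. By inclusion-exclusion on dice exceeding 7: Σ_j (-1)^j C(5,j)·C(8-1-7j, 4) = C(5,0)·C(7,4) = 1·35 = 35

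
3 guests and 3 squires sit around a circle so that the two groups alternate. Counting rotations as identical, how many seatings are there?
Fix one of the guests: (3-1)! ways for the remaining guests, × 3! ways for the squires = 2 × 6 = 12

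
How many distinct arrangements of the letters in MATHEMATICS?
11! / (2! × 2! × 2! × 1! × 1! × 1! × 1! × 1!) = 4989600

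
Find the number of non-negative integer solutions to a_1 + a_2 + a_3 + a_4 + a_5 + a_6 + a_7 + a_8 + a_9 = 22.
C(22+9-1, 9-1) = C(30, 8) = 5852925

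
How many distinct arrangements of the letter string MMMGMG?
6! / (2! × 4!) = 15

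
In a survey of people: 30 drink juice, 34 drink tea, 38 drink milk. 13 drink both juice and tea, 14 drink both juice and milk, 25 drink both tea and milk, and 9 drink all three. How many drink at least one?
|A∪B∪C| = 30+34+38-13-14-25+9 = 59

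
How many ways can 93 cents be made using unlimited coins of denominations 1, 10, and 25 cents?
Coefficient of x^93 in 1/(1-x^1) · 1/(1-x^10) · 1/(1-x^25). Case on j = number of 25-cent coins (j = 0..3); remainder r = 93 - 25j is made from {1,10} in ⌊r/10⌋+1 ways. r = 93, 68, 43, 18 → 10 + 7 + 5 + 2 = 24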